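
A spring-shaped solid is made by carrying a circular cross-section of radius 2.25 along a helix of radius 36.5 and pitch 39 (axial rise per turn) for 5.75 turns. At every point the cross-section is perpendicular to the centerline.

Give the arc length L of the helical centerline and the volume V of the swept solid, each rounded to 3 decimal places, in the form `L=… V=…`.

L=1337.615 V=21273.850

2πR = 2π·36.5 = 229.336264
per-turn = √(229.336264² + 39²) = √(52595.1219 + 1521) = √54116.1219 = 232.628721
L = 5.75 × 232.628721 = 1337.615146
V = π·2.25² × L = 15.904313 × 1337.615146 = 21273.849700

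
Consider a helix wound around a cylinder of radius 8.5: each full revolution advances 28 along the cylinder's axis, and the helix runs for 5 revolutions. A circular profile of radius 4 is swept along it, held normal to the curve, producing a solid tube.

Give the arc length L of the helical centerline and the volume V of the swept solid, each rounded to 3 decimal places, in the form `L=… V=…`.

L=301.509 V=15155.513

2πR = 2π·8.5 = 53.407075
per-turn = √(53.407075² + 28²) = √(2852.3157 + 784) = √3636.3157 = 60.301871
L = 5 × 60.301871 = 301.509356
V = π·4² × L = 50.265482 × 301.509356 = 15155.513248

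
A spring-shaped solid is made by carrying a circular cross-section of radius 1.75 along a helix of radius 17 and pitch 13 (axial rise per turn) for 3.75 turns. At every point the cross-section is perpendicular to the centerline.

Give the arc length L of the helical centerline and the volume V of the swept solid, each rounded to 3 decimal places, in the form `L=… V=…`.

L=403.509 V=3882.209

2πR = 2π·17 = 106.814150
per-turn = √(106.814150² + 13²) = √(11409.2627 + 169) = √11578.2627 = 107.602336
L = 3.75 × 107.602336 = 403.508760
V = π·1.75² × L = 9.621128 × 403.508760 = 3882.209224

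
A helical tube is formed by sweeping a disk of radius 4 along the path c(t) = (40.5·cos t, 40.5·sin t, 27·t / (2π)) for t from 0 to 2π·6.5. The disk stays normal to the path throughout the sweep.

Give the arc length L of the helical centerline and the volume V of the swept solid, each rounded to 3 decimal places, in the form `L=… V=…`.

2πR = 2π·40.5 = 254.469005
per-turn = √(254.469005² + 27²) = √(64754.4745 + 729) = √65483.4745 = 255.897391
L = 6.5 × 255.897391 = 1663.333038
V = π·4² × L = 50.265482 × 1663.333038 = 83608.237662

L=1663.333 V=83608.238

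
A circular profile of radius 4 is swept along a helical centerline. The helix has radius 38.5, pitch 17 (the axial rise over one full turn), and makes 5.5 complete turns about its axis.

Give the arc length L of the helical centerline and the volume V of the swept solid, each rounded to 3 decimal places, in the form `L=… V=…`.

L=1333.746 V=67041.379

2πR = 2π·38.5 = 241.902634
per-turn = √(241.902634² + 17²) = √(58516.8845 + 289) = √58805.8845 = 242.499246
L = 5.5 × 242.499246 = 1333.745855
V = π·4² × L = 50.265482 × 1333.745855 = 67041.378881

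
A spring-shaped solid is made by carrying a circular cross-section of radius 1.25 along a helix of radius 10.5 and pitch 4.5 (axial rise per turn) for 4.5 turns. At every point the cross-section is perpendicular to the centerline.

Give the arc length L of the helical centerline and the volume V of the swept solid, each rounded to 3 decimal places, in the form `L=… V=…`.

L=297.570 V=1460.695

2πR = 2π·10.5 = 65.973446
per-turn = √(65.973446² + 4.5²) = √(4352.4955 + 20.25) = √4372.7455 = 66.126738
L = 4.5 × 66.126738 = 297.570323
V = π·1.25² × L = 4.908739 × 297.570323 = 1460.694908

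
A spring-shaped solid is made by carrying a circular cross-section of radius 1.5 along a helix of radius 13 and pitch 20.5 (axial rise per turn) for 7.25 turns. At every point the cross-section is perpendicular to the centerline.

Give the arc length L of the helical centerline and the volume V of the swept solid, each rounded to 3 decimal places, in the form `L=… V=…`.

L=610.556 V=4315.766

2πR = 2π·13 = 81.681409
per-turn = √(81.681409² + 20.5²) = √(6671.8526 + 420.25) = √7092.1026 = 84.214622
L = 7.25 × 84.214622 = 610.556010
V = π·1.5² × L = 7.068583 × 610.556010 = 4315.766122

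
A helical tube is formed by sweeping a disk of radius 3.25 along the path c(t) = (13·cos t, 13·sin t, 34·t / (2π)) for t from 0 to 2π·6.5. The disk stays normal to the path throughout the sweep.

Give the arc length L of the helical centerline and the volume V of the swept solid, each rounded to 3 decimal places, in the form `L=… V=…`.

2πR = 2π·13 = 81.681409
per-turn = √(81.681409² + 34²) = √(6671.8526 + 1156) = √7827.8526 = 88.475152
L = 6.5 × 88.475152 = 575.088490
V = π·3.25² × L = 33.183072 × 575.088490 = 19083.203001

L=575.088 V=19083.203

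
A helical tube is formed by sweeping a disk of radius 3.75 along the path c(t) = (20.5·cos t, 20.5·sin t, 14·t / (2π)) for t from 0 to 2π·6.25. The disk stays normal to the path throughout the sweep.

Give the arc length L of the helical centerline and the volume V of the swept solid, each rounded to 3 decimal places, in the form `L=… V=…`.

2πR = 2π·20.5 = 128.805299
per-turn = √(128.805299² + 14²) = √(16590.8050 + 196) = √16786.8050 = 129.563903
L = 6.25 × 129.563903 = 809.774395
V = π·3.75² × L = 44.178647 × 809.774395 = 35774.736881

L=809.774 V=35774.737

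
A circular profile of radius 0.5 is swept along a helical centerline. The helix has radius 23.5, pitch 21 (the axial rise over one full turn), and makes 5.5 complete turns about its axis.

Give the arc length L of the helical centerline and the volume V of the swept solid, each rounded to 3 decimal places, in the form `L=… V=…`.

L=820.274 V=644.242

2πR = 2π·23.5 = 147.654855
per-turn = √(147.654855² + 21²) = √(21801.9561 + 441) = √22242.9561 = 149.140726
L = 5.5 × 149.140726 = 820.273992
V = π·0.5² × L = 0.785398 × 820.273992 = 644.241687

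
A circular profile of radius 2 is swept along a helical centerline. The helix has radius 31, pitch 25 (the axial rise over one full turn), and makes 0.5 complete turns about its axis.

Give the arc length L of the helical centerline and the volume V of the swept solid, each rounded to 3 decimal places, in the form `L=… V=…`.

2πR = 2π·31 = 194.778745
per-turn = √(194.778745² + 25²) = √(37938.7593 + 625) = √38563.7593 = 196.376575
L = 0.5 × 196.376575 = 98.188288
V = π·2² × L = 12.566371 × 98.188288 = 1233.870412

L=98.188 V=1233.870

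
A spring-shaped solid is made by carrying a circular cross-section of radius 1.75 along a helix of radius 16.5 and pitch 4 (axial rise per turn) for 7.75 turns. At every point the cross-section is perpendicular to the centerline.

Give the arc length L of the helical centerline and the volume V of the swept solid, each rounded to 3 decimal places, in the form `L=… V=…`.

2πR = 2π·16.5 = 103.672558
per-turn = √(103.672558² + 4²) = √(10747.9992 + 16) = √10763.9992 = 103.749695
L = 7.75 × 103.749695 = 804.060136
V = π·1.75² × L = 9.621128 × 804.060136 = 7735.965083

L=804.060 V=7735.965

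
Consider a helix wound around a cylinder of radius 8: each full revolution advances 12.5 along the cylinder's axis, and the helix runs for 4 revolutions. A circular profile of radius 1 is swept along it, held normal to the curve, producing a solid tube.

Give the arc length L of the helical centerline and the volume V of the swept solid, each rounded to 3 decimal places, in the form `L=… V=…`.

2πR = 2π·8 = 50.265482
per-turn = √(50.265482² + 12.5²) = √(2526.6187 + 156.25) = √2682.8687 = 51.796416
L = 4 × 51.796416 = 207.185665
V = π·1² × L = 3.141593 × 207.185665 = 650.892962

L=207.186 V=650.893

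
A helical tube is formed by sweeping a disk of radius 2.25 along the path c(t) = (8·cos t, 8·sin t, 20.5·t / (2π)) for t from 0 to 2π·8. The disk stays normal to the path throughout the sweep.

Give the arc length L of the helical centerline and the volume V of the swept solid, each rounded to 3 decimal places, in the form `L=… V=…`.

L=434.281 V=6906.934

2πR = 2π·8 = 50.265482
per-turn = √(50.265482² + 20.5²) = √(2526.6187 + 420.25) = √2946.8687 = 54.285069
L = 8 × 54.285069 = 434.280553
V = π·2.25² × L = 15.904313 × 434.280553 = 6906.933758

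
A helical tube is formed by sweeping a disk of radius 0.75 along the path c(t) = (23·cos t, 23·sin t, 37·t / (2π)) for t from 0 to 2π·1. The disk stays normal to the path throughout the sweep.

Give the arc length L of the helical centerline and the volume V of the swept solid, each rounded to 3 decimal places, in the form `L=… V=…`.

L=149.175 V=263.613

2πR = 2π·23 = 144.513262
per-turn = √(144.513262² + 37²) = √(20884.0829 + 1369) = √22253.0829 = 149.174672
L = 1 × 149.174672 = 149.174672
V = π·0.75² × L = 1.767146 × 149.174672 = 263.613406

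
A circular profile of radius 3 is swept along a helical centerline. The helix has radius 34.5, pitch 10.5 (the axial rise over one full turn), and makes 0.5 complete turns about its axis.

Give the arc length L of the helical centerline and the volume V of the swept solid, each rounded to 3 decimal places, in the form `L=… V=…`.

2πR = 2π·34.5 = 216.769893
per-turn = √(216.769893² + 10.5²) = √(46989.1866 + 110.25) = √47099.4366 = 217.024046
L = 0.5 × 217.024046 = 108.512023
V = π·3² × L = 28.274334 × 108.512023 = 3068.105169

L=108.512 V=3068.105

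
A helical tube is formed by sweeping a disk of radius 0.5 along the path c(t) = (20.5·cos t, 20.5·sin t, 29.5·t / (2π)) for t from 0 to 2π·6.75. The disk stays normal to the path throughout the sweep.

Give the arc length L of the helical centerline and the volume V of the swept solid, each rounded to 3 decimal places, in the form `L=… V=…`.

2πR = 2π·20.5 = 128.805299
per-turn = √(128.805299² + 29.5²) = √(16590.8050 + 870.25) = √17461.0550 = 132.140285
L = 6.75 × 132.140285 = 891.946926
V = π·0.5² × L = 0.785398 × 891.946926 = 700.533477

L=891.947 V=700.533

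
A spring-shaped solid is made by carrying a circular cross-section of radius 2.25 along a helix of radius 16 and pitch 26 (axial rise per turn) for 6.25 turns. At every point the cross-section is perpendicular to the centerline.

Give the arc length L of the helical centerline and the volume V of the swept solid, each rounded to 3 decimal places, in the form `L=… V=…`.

2πR = 2π·16 = 100.530965
per-turn = √(100.530965² + 26²) = √(10106.4749 + 676) = √10782.4749 = 103.838697
L = 6.25 × 103.838697 = 648.991854
V = π·2.25² × L = 15.904313 × 648.991854 = 10321.769450

L=648.992 V=10321.769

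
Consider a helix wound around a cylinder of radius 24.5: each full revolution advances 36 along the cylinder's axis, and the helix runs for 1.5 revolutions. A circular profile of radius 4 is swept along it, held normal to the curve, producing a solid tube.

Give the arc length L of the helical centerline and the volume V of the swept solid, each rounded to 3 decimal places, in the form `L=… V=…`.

L=237.137 V=11919.818

2πR = 2π·24.5 = 153.938040
per-turn = √(153.938040² + 36²) = √(23696.9202 + 1296) = √24992.9202 = 158.091493
L = 1.5 × 158.091493 = 237.137240
V = π·4² × L = 50.265482 × 237.137240 = 11919.817754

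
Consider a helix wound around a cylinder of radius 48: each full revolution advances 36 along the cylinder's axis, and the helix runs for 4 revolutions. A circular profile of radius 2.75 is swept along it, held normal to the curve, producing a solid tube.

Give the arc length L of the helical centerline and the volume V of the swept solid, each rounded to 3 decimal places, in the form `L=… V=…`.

2πR = 2π·48 = 301.592895
per-turn = √(301.592895² + 36²) = √(90958.2742 + 1296) = √92254.2742 = 303.733887
L = 4 × 303.733887 = 1214.935548
V = π·2.75² × L = 23.758294 × 1214.935548 = 28864.796486

L=1214.936 V=28864.796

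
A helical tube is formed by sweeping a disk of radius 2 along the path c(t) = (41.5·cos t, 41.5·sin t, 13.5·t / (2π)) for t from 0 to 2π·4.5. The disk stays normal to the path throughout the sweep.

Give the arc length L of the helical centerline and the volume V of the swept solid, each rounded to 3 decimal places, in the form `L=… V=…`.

2πR = 2π·41.5 = 260.752190
per-turn = √(260.752190² + 13.5²) = √(67991.7047 + 182.25) = √68173.9547 = 261.101426
L = 4.5 × 261.101426 = 1174.956418
V = π·2² × L = 12.566371 × 1174.956418 = 14764.937798

L=1174.956 V=14764.938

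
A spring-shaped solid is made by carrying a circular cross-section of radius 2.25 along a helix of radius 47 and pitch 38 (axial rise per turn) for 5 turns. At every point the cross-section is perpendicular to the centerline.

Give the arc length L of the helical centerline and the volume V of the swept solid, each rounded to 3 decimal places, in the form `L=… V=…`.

L=1488.723 V=23677.113

2πR = 2π·47 = 295.309709
per-turn = √(295.309709² + 38²) = √(87207.8245 + 1444) = √88651.8245 = 297.744562
L = 5 × 297.744562 = 1488.722812
V = π·2.25² × L = 15.904313 × 1488.722812 = 23677.113294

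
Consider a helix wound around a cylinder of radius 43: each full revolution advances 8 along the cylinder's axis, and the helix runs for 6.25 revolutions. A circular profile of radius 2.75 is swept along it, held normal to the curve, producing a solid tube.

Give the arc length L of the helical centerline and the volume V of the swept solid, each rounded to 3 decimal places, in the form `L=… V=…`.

2πR = 2π·43 = 270.176968
per-turn = √(270.176968² + 8²) = √(72995.5942 + 64) = √73059.5942 = 270.295383
L = 6.25 × 270.295383 = 1689.346145
V = π·2.75² × L = 23.758294 × 1689.346145 = 40135.983121

L=1689.346 V=40135.983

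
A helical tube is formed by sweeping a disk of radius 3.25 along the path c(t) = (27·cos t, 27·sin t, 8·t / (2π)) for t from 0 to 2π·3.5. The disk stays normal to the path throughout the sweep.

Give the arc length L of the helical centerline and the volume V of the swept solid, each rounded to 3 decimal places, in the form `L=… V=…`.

L=594.421 V=19724.710

2πR = 2π·27 = 169.646003
per-turn = √(169.646003² + 8²) = √(28779.7664 + 64) = √28843.7664 = 169.834527
L = 3.5 × 169.834527 = 594.420843
V = π·3.25² × L = 33.183072 × 594.420843 = 19724.709878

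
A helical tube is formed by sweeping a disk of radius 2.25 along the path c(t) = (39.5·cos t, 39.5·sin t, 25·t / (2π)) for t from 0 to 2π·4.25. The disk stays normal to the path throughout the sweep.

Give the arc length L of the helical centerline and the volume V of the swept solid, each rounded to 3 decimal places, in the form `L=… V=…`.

2πR = 2π·39.5 = 248.185820
per-turn = √(248.185820² + 25²) = √(61596.2011 + 625) = √62221.2011 = 249.441779
L = 4.25 × 249.441779 = 1060.127560
V = π·2.25² × L = 15.904313 × 1060.127560 = 16860.600338

L=1060.128 V=16860.600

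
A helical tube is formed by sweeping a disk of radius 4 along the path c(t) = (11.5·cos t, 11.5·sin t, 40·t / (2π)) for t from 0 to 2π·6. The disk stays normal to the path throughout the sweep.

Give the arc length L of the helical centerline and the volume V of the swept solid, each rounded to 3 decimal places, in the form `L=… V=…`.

2πR = 2π·11.5 = 72.256631
per-turn = √(72.256631² + 40²) = √(5221.0207 + 1600) = √6821.0207 = 82.589471
L = 6 × 82.589471 = 495.536826
V = π·4² × L = 50.265482 × 495.536826 = 24908.397649

L=495.537 V=24908.398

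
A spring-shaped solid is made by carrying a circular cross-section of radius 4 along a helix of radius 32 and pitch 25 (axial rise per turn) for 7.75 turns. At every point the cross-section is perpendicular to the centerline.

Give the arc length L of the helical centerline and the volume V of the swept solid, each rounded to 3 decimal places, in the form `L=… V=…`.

2πR = 2π·32 = 201.061930
per-turn = √(201.061930² + 25²) = √(40425.8996 + 625) = √41050.8996 = 202.610216
L = 7.75 × 202.610216 = 1570.229174
V = π·4² × L = 50.265482 × 1570.229174 = 78928.326999

L=1570.229 V=78928.327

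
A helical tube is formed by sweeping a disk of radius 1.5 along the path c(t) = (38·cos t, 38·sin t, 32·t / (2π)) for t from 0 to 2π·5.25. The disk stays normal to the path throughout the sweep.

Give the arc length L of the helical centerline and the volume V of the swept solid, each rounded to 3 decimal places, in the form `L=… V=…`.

L=1264.703 V=8939.662

2πR = 2π·38 = 238.761042
per-turn = √(238.761042² + 32²) = √(57006.8350 + 1024) = √58030.8350 = 240.895901
L = 5.25 × 240.895901 = 1264.703479
V = π·1.5² × L = 7.068583 × 1264.703479 = 8939.662108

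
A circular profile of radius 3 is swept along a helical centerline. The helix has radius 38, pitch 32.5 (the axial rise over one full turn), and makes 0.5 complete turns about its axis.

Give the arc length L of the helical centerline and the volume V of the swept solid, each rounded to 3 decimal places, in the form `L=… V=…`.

L=120.481 V=3406.532

2πR = 2π·38 = 238.761042
per-turn = √(238.761042² + 32.5²) = √(57006.8350 + 1056.25) = √58063.0850 = 240.962829
L = 0.5 × 240.962829 = 120.481415
V = π·3² × L = 28.274334 × 120.481415 = 3406.531742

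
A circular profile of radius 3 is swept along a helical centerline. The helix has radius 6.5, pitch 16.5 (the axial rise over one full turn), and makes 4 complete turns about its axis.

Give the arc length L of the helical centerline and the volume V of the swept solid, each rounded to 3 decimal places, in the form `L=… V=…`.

L=176.191 V=4981.695

2πR = 2π·6.5 = 40.840704
per-turn = √(40.840704² + 16.5²) = √(1667.9631 + 272.25) = √1940.2131 = 44.047851
L = 4 × 44.047851 = 176.191402
V = π·3² × L = 28.274334 × 176.191402 = 4981.694540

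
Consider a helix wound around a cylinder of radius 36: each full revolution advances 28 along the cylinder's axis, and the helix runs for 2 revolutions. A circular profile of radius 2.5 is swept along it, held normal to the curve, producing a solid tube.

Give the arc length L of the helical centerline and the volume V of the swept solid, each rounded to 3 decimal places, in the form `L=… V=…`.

2πR = 2π·36 = 226.194671
per-turn = √(226.194671² + 28²) = √(51164.0292 + 784) = √51948.0292 = 227.921103
L = 2 × 227.921103 = 455.842206
V = π·2.5² × L = 19.634954 × 455.842206 = 8950.440787

L=455.842 V=8950.441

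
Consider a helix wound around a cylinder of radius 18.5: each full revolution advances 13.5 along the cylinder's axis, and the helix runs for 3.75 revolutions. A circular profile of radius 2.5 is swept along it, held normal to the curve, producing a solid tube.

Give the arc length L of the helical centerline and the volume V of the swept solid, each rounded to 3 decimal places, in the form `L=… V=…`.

2πR = 2π·18.5 = 116.238928
per-turn = √(116.238928² + 13.5²) = √(13511.4884 + 182.25) = √13693.7384 = 117.020248
L = 3.75 × 117.020248 = 438.825930
V = π·2.5² × L = 19.634954 × 438.825930 = 8616.326982

L=438.826 V=8616.327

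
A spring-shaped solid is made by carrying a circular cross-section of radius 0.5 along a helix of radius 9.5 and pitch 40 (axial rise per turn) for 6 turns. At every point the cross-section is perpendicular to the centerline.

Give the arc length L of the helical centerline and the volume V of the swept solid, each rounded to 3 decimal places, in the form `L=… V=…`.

2πR = 2π·9.5 = 59.690260
per-turn = √(59.690260² + 40²) = √(3562.9272 + 1600) = √5162.9272 = 71.853512
L = 6 × 71.853512 = 431.121072
V = π·0.5² × L = 0.785398 × 431.121072 = 338.601698

L=431.121 V=338.602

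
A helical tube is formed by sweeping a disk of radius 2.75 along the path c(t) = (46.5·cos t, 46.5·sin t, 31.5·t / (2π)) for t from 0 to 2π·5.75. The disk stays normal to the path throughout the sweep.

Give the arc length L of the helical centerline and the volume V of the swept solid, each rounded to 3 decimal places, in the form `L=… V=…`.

L=1689.702 V=40144.448

2πR = 2π·46.5 = 292.168117
per-turn = √(292.168117² + 31.5²) = √(85362.2085 + 992.25) = √86354.4585 = 293.861291
L = 5.75 × 293.861291 = 1689.702424
V = π·2.75² × L = 23.758294 × 1689.702424 = 40144.447719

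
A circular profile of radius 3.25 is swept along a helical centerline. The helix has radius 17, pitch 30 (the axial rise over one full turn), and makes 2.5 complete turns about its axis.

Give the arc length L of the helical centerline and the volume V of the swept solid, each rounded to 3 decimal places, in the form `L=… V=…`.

2πR = 2π·17 = 106.814150
per-turn = √(106.814150² + 30²) = √(11409.2627 + 900) = √12309.2627 = 110.947117
L = 2.5 × 110.947117 = 277.367792
V = π·3.25² × L = 33.183072 × 277.367792 = 9203.915510

L=277.368 V=9203.916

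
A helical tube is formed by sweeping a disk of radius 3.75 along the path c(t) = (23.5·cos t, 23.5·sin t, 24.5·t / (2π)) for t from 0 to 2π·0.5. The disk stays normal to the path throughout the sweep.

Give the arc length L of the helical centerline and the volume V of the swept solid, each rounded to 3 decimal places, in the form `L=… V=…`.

2πR = 2π·23.5 = 147.654855
per-turn = √(147.654855² + 24.5²) = √(21801.9561 + 600.25) = √22402.2061 = 149.673665
L = 0.5 × 149.673665 = 74.836833
V = π·3.75² × L = 44.178647 × 74.836833 = 3306.189992

L=74.837 V=3306.190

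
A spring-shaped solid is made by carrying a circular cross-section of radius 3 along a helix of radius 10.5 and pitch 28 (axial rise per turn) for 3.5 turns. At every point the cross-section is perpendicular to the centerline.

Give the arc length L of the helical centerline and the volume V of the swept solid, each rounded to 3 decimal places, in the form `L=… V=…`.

2πR = 2π·10.5 = 65.973446
per-turn = √(65.973446² + 28²) = √(4352.4955 + 784) = √5136.4955 = 71.669349
L = 3.5 × 71.669349 = 250.842720
V = π·3² × L = 28.274334 × 250.842720 = 7092.410828

L=250.843 V=7092.411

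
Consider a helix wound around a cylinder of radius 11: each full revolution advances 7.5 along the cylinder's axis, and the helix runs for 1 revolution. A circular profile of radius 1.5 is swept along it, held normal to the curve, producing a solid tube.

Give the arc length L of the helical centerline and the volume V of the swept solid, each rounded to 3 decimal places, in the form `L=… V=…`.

2πR = 2π·11 = 69.115038
per-turn = √(69.115038² + 7.5²) = √(4776.8885 + 56.25) = √4833.1385 = 69.520778
L = 1 × 69.520778 = 69.520778
V = π·1.5² × L = 7.068583 × 69.520778 = 491.413420

L=69.521 V=491.413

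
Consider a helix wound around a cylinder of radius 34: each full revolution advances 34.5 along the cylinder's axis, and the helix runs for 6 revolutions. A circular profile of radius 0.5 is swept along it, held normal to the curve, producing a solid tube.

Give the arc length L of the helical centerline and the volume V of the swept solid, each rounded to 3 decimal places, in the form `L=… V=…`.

2πR = 2π·34 = 213.628300
per-turn = √(213.628300² + 34.5²) = √(45637.0508 + 1190.25) = √46827.3008 = 216.396166
L = 6 × 216.396166 = 1298.376997
V = π·0.5² × L = 0.785398 × 1298.376997 = 1019.742909

L=1298.377 V=1019.743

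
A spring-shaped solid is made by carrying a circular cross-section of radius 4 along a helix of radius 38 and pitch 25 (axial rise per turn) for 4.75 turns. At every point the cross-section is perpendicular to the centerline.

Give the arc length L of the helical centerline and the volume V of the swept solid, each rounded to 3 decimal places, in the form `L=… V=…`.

2πR = 2π·38 = 238.761042
per-turn = √(238.761042² + 25²) = √(57006.8350 + 625) = √57631.8350 = 240.066314
L = 4.75 × 240.066314 = 1140.314991
V = π·4² × L = 50.265482 × 1140.314991 = 57318.483153

L=1140.315 V=57318.483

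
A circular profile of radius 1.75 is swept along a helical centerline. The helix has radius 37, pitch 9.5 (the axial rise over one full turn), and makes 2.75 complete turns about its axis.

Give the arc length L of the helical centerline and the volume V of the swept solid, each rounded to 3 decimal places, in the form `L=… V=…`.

L=639.848 V=6156.056

2πR = 2π·37 = 232.477856
per-turn = √(232.477856² + 9.5²) = √(54045.9537 + 90.25) = √54136.2037 = 232.671880
L = 2.75 × 232.671880 = 639.847670
V = π·1.75² × L = 9.621128 × 639.847670 = 6156.056012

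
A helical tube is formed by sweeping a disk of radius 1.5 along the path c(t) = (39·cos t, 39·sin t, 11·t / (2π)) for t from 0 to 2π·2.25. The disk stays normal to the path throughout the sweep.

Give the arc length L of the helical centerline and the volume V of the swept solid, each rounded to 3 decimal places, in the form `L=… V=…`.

2πR = 2π·39 = 245.044227
per-turn = √(245.044227² + 11²) = √(60046.6732 + 121) = √60167.6732 = 245.290997
L = 2.25 × 245.290997 = 551.904743
V = π·1.5² × L = 7.068583 × 551.904743 = 3901.184744

L=551.905 V=3901.185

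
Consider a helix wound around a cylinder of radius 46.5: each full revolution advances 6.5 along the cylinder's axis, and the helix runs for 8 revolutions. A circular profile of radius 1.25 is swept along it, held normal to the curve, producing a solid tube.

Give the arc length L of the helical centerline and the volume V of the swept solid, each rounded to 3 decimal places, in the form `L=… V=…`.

L=2337.923 V=11476.254

2πR = 2π·46.5 = 292.168117
per-turn = √(292.168117² + 6.5²) = √(85362.2085 + 42.25) = √85404.4585 = 292.240412
L = 8 × 292.240412 = 2337.923297
V = π·1.25² × L = 4.908739 × 2337.923297 = 11476.254147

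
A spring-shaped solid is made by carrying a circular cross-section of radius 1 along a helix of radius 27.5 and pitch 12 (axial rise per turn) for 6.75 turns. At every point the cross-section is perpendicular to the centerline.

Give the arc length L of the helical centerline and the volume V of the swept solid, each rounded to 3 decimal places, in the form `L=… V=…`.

L=1169.126 V=3672.916

2πR = 2π·27.5 = 172.787596
per-turn = √(172.787596² + 12²) = √(29855.5533 + 144) = √29999.5533 = 173.203791
L = 6.75 × 173.203791 = 1169.125591
V = π·1² × L = 3.141593 × 1169.125591 = 3672.916368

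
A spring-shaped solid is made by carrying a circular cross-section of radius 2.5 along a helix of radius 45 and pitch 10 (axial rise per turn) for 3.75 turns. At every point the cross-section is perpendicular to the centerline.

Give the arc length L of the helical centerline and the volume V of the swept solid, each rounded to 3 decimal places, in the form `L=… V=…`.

2πR = 2π·45 = 282.743339
per-turn = √(282.743339² + 10²) = √(79943.7956 + 100) = √80043.7956 = 282.920122
L = 3.75 × 282.920122 = 1060.950459
V = π·2.5² × L = 19.634954 × 1060.950459 = 20831.713548

L=1060.950 V=20831.714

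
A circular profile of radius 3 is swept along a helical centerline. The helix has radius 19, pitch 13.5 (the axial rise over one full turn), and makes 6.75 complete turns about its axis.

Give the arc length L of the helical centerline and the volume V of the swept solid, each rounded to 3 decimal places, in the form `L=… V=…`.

L=810.955 V=22929.199

2πR = 2π·19 = 119.380521
per-turn = √(119.380521² + 13.5²) = √(14251.7088 + 182.25) = √14433.9588 = 120.141411
L = 6.75 × 120.141411 = 810.954528
V = π·3² × L = 28.274334 × 810.954528 = 22929.199076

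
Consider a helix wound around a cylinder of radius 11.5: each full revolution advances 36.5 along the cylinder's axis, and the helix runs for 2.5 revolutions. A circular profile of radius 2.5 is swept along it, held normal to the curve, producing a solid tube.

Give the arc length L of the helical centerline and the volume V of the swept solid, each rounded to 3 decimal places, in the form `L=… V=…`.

L=202.381 V=3973.735

2πR = 2π·11.5 = 72.256631
per-turn = √(72.256631² + 36.5²) = √(5221.0207 + 1332.25) = √6553.2707 = 80.952274
L = 2.5 × 80.952274 = 202.380686
V = π·2.5² × L = 19.634954 × 202.380686 = 3973.735477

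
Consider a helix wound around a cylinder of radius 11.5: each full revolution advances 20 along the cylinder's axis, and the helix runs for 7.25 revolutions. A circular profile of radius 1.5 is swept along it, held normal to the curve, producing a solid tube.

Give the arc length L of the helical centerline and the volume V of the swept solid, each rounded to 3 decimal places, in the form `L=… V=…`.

2πR = 2π·11.5 = 72.256631
per-turn = √(72.256631² + 20²) = √(5221.0207 + 400) = √5621.0207 = 74.973467
L = 7.25 × 74.973467 = 543.557635
V = π·1.5² × L = 7.068583 × 543.557635 = 3842.182511

L=543.558 V=3842.183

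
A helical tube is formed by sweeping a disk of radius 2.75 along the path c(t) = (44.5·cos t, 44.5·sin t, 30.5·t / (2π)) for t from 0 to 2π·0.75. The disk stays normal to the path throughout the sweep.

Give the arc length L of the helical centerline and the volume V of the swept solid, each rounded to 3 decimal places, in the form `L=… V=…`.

2πR = 2π·44.5 = 279.601746
per-turn = √(279.601746² + 30.5²) = √(78177.1365 + 930.25) = √79107.3865 = 281.260354
L = 0.75 × 281.260354 = 210.945265
V = π·2.75² × L = 23.758294 × 210.945265 = 5011.699720

L=210.945 V=5011.700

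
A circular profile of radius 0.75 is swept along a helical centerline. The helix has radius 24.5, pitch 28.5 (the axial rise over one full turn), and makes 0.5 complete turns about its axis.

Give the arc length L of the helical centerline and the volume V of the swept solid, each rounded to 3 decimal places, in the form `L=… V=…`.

L=78.277 V=138.327

2πR = 2π·24.5 = 153.938040
per-turn = √(153.938040² + 28.5²) = √(23696.9202 + 812.25) = √24509.1702 = 156.554049
L = 0.5 × 156.554049 = 78.277024
V = π·0.75² × L = 1.767146 × 78.277024 = 138.326920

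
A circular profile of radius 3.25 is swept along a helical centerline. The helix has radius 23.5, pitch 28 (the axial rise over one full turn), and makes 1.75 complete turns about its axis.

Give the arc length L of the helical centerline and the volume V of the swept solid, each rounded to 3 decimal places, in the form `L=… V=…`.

2πR = 2π·23.5 = 147.654855
per-turn = √(147.654855² + 28²) = √(21801.9561 + 784) = √22585.9561 = 150.286247
L = 1.75 × 150.286247 = 263.000933
V = π·3.25² × L = 33.183072 × 263.000933 = 8727.178993

L=263.001 V=8727.179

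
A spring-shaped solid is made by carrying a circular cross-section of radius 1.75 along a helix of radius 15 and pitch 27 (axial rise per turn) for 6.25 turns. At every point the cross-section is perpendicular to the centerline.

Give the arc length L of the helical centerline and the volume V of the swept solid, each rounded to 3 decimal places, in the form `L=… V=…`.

L=612.744 V=5895.285

2πR = 2π·15 = 94.247780
per-turn = √(94.247780² + 27²) = √(8882.6440 + 729) = √9611.6440 = 98.038992
L = 6.25 × 98.038992 = 612.743700
V = π·1.75² × L = 9.621128 × 612.743700 = 5895.285266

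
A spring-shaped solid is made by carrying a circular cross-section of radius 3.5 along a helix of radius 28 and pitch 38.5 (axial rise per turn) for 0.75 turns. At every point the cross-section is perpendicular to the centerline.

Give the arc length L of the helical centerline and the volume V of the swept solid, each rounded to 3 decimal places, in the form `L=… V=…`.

L=135.069 V=5198.080

2πR = 2π·28 = 175.929189
per-turn = √(175.929189² + 38.5²) = √(30951.0794 + 1482.25) = √32433.3294 = 180.092558
L = 0.75 × 180.092558 = 135.069418
V = π·3.5² × L = 38.484510 × 135.069418 = 5198.080384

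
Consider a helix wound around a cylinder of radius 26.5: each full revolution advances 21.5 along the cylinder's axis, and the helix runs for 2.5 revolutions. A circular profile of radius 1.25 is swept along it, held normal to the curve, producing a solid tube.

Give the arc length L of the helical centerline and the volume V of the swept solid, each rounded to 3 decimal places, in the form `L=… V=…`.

L=419.717 V=2060.281

2πR = 2π·26.5 = 166.504411
per-turn = √(166.504411² + 21.5²) = √(27723.7188 + 462.25) = √28185.9688 = 167.886774
L = 2.5 × 167.886774 = 419.716934
V = π·1.25² × L = 4.908739 × 419.716934 = 2060.280682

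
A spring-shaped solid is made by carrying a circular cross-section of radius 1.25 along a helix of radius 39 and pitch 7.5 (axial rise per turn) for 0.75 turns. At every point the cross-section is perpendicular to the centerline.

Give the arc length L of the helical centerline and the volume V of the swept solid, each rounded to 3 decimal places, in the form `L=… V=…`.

2πR = 2π·39 = 245.044227
per-turn = √(245.044227² + 7.5²) = √(60046.6732 + 56.25) = √60102.9232 = 245.158975
L = 0.75 × 245.158975 = 183.869231
V = π·1.25² × L = 4.908739 × 183.869231 = 902.565979

L=183.869 V=902.566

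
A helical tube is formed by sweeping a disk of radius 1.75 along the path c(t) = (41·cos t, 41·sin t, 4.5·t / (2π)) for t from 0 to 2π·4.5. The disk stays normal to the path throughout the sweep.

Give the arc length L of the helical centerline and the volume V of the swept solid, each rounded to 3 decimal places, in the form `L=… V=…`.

2πR = 2π·41 = 257.610598
per-turn = √(257.610598² + 4.5²) = √(66363.2200 + 20.25) = √66383.4700 = 257.649898
L = 4.5 × 257.649898 = 1159.424541
V = π·1.75² × L = 9.621128 × 1159.424541 = 11154.971342

L=1159.425 V=11154.971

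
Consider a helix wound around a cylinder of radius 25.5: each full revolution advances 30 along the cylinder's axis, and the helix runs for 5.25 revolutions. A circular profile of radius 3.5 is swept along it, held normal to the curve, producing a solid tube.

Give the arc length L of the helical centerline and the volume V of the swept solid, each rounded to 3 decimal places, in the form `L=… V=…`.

2πR = 2π·25.5 = 160.221225
per-turn = √(160.221225² + 30²) = √(25670.8410 + 900) = √26570.8410 = 163.005647
L = 5.25 × 163.005647 = 855.779648
V = π·3.5² × L = 38.484510 × 855.779648 = 32934.260437

L=855.780 V=32934.260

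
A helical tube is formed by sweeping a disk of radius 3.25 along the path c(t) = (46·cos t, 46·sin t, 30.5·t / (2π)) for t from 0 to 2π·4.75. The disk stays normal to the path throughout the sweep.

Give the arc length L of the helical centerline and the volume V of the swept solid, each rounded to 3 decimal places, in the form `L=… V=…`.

2πR = 2π·46 = 289.026524
per-turn = √(289.026524² + 30.5²) = √(83536.3317 + 930.25) = √84466.5817 = 290.631350
L = 4.75 × 290.631350 = 1380.498913
V = π·3.25² × L = 33.183072 × 1380.498913 = 45809.195380

L=1380.499 V=45809.195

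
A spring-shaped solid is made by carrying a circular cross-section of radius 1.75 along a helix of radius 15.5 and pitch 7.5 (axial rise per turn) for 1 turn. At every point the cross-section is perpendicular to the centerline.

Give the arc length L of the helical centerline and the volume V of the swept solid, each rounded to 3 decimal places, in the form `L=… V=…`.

L=97.678 V=939.770

2πR = 2π·15.5 = 97.389372
per-turn = √(97.389372² + 7.5²) = √(9484.6898 + 56.25) = √9540.9398 = 97.677735
L = 1 × 97.677735 = 97.677735
V = π·1.75² × L = 9.621128 × 97.677735 = 939.769938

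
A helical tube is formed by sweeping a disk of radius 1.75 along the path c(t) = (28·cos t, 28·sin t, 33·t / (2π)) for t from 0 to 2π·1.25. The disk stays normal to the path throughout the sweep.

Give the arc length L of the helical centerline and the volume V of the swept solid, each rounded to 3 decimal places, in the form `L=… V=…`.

L=223.747 V=2152.696

2πR = 2π·28 = 175.929189
per-turn = √(175.929189² + 33²) = √(30951.0794 + 1089) = √32040.0794 = 178.997428
L = 1.25 × 178.997428 = 223.746786
V = π·1.75² × L = 9.621128 × 223.746786 = 2152.696352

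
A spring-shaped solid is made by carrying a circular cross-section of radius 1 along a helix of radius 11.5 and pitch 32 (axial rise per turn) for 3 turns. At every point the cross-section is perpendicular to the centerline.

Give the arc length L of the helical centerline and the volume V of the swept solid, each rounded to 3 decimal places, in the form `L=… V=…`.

2πR = 2π·11.5 = 72.256631
per-turn = √(72.256631² + 32²) = √(5221.0207 + 1024) = √6245.0207 = 79.025444
L = 3 × 79.025444 = 237.076331
V = π·1² × L = 3.141593 × 237.076331 = 744.797259

L=237.076 V=744.797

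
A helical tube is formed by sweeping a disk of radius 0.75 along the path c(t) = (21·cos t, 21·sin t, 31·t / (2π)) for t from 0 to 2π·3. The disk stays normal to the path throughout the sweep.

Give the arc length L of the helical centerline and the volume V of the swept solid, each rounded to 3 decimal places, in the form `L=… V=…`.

2πR = 2π·21 = 131.946891
per-turn = √(131.946891² + 31²) = √(17409.9822 + 961) = √18370.9822 = 135.539596
L = 3 × 135.539596 = 406.618789
V = π·0.75² × L = 1.767146 × 406.618789 = 718.554712

L=406.619 V=718.555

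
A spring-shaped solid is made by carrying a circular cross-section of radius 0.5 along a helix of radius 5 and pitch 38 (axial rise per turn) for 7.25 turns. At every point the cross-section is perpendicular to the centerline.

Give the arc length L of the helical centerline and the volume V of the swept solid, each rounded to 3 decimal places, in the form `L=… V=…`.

L=357.460 V=280.748

2πR = 2π·5 = 31.415927
per-turn = √(31.415927² + 38²) = √(986.9604 + 1444) = √2430.9604 = 49.304771
L = 7.25 × 49.304771 = 357.459590
V = π·0.5² × L = 0.785398 × 357.459590 = 280.748105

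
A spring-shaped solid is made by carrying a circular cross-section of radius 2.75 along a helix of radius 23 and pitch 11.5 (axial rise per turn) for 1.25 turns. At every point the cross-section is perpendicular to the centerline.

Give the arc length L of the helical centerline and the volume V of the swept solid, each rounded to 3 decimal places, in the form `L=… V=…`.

L=181.213 V=4305.303

2πR = 2π·23 = 144.513262
per-turn = √(144.513262² + 11.5²) = √(20884.0829 + 132.25) = √21016.3329 = 144.970110
L = 1.25 × 144.970110 = 181.212638
V = π·2.75² × L = 23.758294 × 181.212638 = 4305.303211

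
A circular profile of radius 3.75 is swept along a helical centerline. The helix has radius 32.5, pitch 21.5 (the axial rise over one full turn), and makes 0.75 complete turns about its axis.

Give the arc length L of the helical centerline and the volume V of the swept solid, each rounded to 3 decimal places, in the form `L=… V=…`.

L=153.999 V=6803.475

2πR = 2π·32.5 = 204.203522
per-turn = √(204.203522² + 21.5²) = √(41699.0786 + 462.25) = √42161.3286 = 205.332240
L = 0.75 × 205.332240 = 153.999180
V = π·3.75² × L = 44.178647 × 153.999180 = 6803.475349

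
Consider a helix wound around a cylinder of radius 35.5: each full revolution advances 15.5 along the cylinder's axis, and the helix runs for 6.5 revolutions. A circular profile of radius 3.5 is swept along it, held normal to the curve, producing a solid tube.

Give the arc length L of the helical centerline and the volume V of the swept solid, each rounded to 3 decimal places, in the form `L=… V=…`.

2πR = 2π·35.5 = 223.053078
per-turn = √(223.053078² + 15.5²) = √(49752.6758 + 240.25) = √49992.9258 = 223.590979
L = 6.5 × 223.590979 = 1453.341362
V = π·3.5² × L = 38.484510 × 1453.341362 = 55931.130188

L=1453.341 V=55931.130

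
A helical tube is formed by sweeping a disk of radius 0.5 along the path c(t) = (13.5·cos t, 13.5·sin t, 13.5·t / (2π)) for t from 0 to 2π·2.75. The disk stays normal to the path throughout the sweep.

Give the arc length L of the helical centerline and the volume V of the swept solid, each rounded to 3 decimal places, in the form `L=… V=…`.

2πR = 2π·13.5 = 84.823002
per-turn = √(84.823002² + 13.5²) = √(7194.9416 + 182.25) = √7377.1916 = 85.890579
L = 2.75 × 85.890579 = 236.199093
V = π·0.5² × L = 0.785398 × 236.199093 = 185.510334

L=236.199 V=185.510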